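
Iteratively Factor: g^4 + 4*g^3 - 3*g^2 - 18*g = (g + 3)*(g^3 + g^2 - 6*g) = (g - 2)*(g + 3)*(g^2 + 3*g) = g*(g - 2)*(g + 3)*(g + 3)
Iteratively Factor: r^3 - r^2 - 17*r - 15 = (r + 1)*(r^2 - 2*r - 15) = (r - 5)*(r + 1)*(r + 3)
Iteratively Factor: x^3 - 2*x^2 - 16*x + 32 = (x - 4)*(x^2 + 2*x - 8) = (x - 4)*(x - 2)*(x + 4)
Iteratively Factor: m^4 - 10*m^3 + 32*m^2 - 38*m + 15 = (m - 1)*(m^3 - 9*m^2 + 23*m - 15) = (m - 5)*(m - 1)*(m^2 - 4*m + 3) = (m - 5)*(m - 1)^2*(m - 3)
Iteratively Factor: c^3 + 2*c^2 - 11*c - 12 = (c + 1)*(c^2 + c - 12) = (c - 3)*(c + 1)*(c + 4)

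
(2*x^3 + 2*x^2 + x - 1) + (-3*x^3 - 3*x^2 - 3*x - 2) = -x^3 - x^2 - 2*x - 3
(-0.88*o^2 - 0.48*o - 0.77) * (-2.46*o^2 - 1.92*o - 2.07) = 2.1648*o^4 + 2.8704*o^3 + 4.6374*o^2 + 2.472*o + 1.5939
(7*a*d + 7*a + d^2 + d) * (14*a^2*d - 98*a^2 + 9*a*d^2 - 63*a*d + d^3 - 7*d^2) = 98*a^3*d^2 - 588*a^3*d - 686*a^3 + 77*a^2*d^3 - 462*a^2*d^2 - 539*a^2*d + 16*a*d^4 - 96*a*d^3 - 112*a*d^2 + d^5 - 6*d^4 - 7*d^3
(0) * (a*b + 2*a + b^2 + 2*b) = 0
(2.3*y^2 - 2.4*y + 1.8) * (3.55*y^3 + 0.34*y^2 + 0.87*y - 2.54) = 8.165*y^5 - 7.738*y^4 + 7.575*y^3 - 7.318*y^2 + 7.662*y - 4.572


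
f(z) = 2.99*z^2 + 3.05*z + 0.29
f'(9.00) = 56.87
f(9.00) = 269.93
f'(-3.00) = -14.89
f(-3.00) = 18.05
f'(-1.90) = -8.31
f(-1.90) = 5.29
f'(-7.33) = -40.78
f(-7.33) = 138.58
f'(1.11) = 9.69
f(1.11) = 7.36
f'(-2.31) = -10.76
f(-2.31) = 9.20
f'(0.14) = 3.89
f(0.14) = 0.78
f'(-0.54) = -0.18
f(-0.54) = -0.49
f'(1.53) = 12.20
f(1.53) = 11.96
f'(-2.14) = -9.75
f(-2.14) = 7.46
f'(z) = 5.98*z + 3.05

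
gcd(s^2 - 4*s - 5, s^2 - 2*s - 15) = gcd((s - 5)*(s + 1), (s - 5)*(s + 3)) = s - 5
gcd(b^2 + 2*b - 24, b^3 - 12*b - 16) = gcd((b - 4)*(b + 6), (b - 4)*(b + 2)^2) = b - 4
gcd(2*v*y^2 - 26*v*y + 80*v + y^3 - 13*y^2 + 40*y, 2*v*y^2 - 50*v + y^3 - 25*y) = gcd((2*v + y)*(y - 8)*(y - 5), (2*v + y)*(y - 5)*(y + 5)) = 2*v*y - 10*v + y^2 - 5*y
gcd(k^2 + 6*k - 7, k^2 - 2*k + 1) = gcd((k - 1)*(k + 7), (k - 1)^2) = k - 1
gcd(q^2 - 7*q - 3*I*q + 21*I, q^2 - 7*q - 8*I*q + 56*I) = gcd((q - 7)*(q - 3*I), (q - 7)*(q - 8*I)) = q - 7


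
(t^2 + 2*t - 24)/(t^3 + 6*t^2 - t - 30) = (t^2 + 2*t - 24)/(t^3 + 6*t^2 - t - 30)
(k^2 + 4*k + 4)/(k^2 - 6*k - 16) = (k + 2)/(k - 8)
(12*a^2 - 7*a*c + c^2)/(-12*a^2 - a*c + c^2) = (-3*a + c)/(3*a + c)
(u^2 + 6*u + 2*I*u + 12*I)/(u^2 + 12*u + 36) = (u + 2*I)/(u + 6)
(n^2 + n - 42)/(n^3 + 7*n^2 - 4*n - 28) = (n - 6)/(n^2 - 4)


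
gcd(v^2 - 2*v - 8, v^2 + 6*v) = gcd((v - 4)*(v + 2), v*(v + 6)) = 1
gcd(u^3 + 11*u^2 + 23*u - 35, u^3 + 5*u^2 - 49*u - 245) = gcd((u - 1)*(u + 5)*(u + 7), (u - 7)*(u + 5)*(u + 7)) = u^2 + 12*u + 35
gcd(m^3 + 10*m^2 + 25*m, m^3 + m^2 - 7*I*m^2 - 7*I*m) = m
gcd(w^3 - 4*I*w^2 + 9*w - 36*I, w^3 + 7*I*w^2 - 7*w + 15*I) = w + 3*I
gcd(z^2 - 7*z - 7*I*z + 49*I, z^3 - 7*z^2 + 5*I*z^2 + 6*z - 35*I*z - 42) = z - 7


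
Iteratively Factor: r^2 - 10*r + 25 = (r - 5)*(r - 5)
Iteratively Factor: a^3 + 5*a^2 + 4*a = (a + 4)*(a^2 + a) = (a + 1)*(a + 4)*(a)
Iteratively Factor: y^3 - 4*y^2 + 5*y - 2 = (y - 2)*(y^2 - 2*y + 1) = (y - 2)*(y - 1)*(y - 1)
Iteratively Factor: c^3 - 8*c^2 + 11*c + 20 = (c + 1)*(c^2 - 9*c + 20) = (c - 4)*(c + 1)*(c - 5)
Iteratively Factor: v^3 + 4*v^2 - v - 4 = (v + 1)*(v^2 + 3*v - 4) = (v - 1)*(v + 1)*(v + 4)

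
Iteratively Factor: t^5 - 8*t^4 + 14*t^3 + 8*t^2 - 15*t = (t - 5)*(t^4 - 3*t^3 - t^2 + 3*t) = (t - 5)*(t - 3)*(t^3 - t) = t*(t - 5)*(t - 3)*(t^2 - 1) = t*(t - 5)*(t - 3)*(t + 1)*(t - 1)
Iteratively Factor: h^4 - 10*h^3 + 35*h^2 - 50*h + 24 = (h - 1)*(h^3 - 9*h^2 + 26*h - 24) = (h - 2)*(h - 1)*(h^2 - 7*h + 12) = (h - 3)*(h - 2)*(h - 1)*(h - 4)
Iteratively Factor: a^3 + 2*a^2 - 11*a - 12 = (a + 1)*(a^2 + a - 12) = (a - 3)*(a + 1)*(a + 4)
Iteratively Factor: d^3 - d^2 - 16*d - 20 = (d - 5)*(d^2 + 4*d + 4) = (d - 5)*(d + 2)*(d + 2)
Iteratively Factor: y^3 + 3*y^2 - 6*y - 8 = (y + 1)*(y^2 + 2*y - 8) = (y - 2)*(y + 1)*(y + 4)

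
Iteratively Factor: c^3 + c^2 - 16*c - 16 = (c + 4)*(c^2 - 3*c - 4) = (c - 4)*(c + 4)*(c + 1)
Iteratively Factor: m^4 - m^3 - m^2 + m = (m + 1)*(m^3 - 2*m^2 + m) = m*(m + 1)*(m^2 - 2*m + 1) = m*(m - 1)*(m + 1)*(m - 1)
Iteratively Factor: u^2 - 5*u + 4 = (u - 1)*(u - 4)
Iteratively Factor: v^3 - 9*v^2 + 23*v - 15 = (v - 1)*(v^2 - 8*v + 15) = (v - 5)*(v - 1)*(v - 3)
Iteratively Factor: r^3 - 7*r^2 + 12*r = (r - 3)*(r^2 - 4*r) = r*(r - 3)*(r - 4)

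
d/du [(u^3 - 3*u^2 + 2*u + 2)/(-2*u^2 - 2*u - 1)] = (-2*u^4 - 4*u^3 + 7*u^2 + 14*u + 2)/(4*u^4 + 8*u^3 + 8*u^2 + 4*u + 1)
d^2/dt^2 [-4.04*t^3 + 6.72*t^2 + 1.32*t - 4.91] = 13.44 - 24.24*t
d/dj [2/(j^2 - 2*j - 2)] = 4*(1 - j)/(-j^2 + 2*j + 2)^2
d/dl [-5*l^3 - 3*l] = -15*l^2 - 3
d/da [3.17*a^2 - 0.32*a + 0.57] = 6.34*a - 0.32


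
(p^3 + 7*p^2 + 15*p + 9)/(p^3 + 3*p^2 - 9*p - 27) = (p + 1)/(p - 3)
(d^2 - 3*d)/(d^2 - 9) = d/(d + 3)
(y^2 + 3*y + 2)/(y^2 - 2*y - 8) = (y + 1)/(y - 4)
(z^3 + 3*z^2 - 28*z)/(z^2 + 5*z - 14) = z*(z - 4)/(z - 2)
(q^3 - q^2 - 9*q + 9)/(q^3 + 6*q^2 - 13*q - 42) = (q^2 + 2*q - 3)/(q^2 + 9*q + 14)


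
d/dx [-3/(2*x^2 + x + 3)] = 3*(4*x + 1)/(2*x^2 + x + 3)^2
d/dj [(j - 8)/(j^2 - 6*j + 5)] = (j^2 - 6*j - 2*(j - 8)*(j - 3) + 5)/(j^2 - 6*j + 5)^2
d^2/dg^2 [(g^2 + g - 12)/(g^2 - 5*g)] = 12*(g^3 - 6*g^2 + 30*g - 50)/(g^3*(g^3 - 15*g^2 + 75*g - 125))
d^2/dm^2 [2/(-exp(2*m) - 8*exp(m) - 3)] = 8*((exp(m) + 2)*(exp(2*m) + 8*exp(m) + 3) - 2*(exp(m) + 4)^2*exp(m))*exp(m)/(exp(2*m) + 8*exp(m) + 3)^3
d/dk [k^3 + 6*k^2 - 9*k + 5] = 3*k^2 + 12*k - 9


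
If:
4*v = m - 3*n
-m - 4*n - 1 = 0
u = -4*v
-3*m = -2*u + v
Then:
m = -9/37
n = -7/37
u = -12/37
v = 3/37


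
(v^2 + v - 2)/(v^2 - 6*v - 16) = (v - 1)/(v - 8)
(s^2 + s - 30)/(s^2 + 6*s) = (s - 5)/s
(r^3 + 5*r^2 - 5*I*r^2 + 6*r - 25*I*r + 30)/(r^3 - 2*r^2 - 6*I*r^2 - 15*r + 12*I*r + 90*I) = (r^2 + r*(5 + I) + 5*I)/(r^2 - 2*r - 15)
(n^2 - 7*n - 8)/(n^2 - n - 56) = (n + 1)/(n + 7)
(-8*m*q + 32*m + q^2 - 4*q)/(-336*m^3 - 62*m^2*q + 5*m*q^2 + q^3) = (q - 4)/(42*m^2 + 13*m*q + q^2)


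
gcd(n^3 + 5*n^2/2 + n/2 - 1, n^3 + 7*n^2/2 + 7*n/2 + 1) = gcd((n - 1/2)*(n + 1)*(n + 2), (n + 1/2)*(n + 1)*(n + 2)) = n^2 + 3*n + 2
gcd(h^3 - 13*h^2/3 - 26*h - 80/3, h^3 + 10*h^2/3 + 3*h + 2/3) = h + 2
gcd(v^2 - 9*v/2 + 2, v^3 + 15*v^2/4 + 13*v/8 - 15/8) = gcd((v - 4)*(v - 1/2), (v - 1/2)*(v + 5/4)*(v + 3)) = v - 1/2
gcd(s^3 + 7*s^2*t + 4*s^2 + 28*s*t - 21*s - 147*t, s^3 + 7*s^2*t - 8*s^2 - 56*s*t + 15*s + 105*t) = s^2 + 7*s*t - 3*s - 21*t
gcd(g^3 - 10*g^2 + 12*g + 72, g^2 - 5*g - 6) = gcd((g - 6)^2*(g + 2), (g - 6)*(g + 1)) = g - 6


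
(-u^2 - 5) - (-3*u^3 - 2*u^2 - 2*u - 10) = 3*u^3 + u^2 + 2*u + 5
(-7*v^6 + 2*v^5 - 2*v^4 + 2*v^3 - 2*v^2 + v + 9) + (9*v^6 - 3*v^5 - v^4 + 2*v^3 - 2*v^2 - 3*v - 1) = 2*v^6 - v^5 - 3*v^4 + 4*v^3 - 4*v^2 - 2*v + 8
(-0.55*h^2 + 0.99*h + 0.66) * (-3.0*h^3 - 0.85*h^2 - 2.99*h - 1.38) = 1.65*h^5 - 2.5025*h^4 - 1.177*h^3 - 2.7621*h^2 - 3.3396*h - 0.9108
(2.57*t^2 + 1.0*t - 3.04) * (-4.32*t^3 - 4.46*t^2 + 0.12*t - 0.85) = -11.1024*t^5 - 15.7822*t^4 + 8.9812*t^3 + 11.4939*t^2 - 1.2148*t + 2.584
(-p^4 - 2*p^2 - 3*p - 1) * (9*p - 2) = -9*p^5 + 2*p^4 - 18*p^3 - 23*p^2 - 3*p + 2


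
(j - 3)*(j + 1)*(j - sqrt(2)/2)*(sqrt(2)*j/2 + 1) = sqrt(2)*j^4/2 - sqrt(2)*j^3 + j^3/2 - 2*sqrt(2)*j^2 - j^2 - 3*j/2 + sqrt(2)*j + 3*sqrt(2)/2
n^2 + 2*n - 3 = (n - 1)*(n + 3)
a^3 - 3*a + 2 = (a - 1)^2*(a + 2)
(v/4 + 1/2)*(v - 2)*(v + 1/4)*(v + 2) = v^4/4 + 9*v^3/16 - 7*v^2/8 - 9*v/4 - 1/2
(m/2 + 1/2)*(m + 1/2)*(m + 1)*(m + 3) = m^4/2 + 11*m^3/4 + 19*m^2/4 + 13*m/4 + 3/4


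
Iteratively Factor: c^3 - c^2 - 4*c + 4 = (c - 2)*(c^2 + c - 2) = (c - 2)*(c + 2)*(c - 1)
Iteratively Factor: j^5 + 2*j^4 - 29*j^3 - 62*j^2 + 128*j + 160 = (j - 2)*(j^4 + 4*j^3 - 21*j^2 - 104*j - 80) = (j - 2)*(j + 4)*(j^3 - 21*j - 20) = (j - 2)*(j + 1)*(j + 4)*(j^2 - j - 20) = (j - 2)*(j + 1)*(j + 4)^2*(j - 5)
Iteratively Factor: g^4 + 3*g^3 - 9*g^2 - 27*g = (g + 3)*(g^3 - 9*g) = (g - 3)*(g + 3)*(g^2 + 3*g) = (g - 3)*(g + 3)^2*(g)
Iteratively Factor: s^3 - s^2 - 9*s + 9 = (s - 1)*(s^2 - 9) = (s - 3)*(s - 1)*(s + 3)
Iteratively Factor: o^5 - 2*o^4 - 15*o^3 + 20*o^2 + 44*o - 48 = (o - 2)*(o^4 - 15*o^2 - 10*o + 24) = (o - 2)*(o - 1)*(o^3 + o^2 - 14*o - 24) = (o - 2)*(o - 1)*(o + 3)*(o^2 - 2*o - 8) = (o - 4)*(o - 2)*(o - 1)*(o + 3)*(o + 2)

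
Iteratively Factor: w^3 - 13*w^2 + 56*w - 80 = (w - 5)*(w^2 - 8*w + 16) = (w - 5)*(w - 4)*(w - 4)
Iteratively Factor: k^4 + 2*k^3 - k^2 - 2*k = (k + 1)*(k^3 + k^2 - 2*k) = k*(k + 1)*(k^2 + k - 2) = k*(k - 1)*(k + 1)*(k + 2)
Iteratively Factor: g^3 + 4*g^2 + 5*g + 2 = (g + 1)*(g^2 + 3*g + 2) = (g + 1)^2*(g + 2)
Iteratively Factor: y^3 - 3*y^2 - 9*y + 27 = (y - 3)*(y^2 - 9) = (y - 3)^2*(y + 3)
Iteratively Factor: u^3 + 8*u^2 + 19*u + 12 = (u + 4)*(u^2 + 4*u + 3) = (u + 1)*(u + 4)*(u + 3)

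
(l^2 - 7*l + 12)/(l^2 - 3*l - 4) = (l - 3)/(l + 1)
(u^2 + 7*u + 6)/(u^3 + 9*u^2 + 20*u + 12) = 1/(u + 2)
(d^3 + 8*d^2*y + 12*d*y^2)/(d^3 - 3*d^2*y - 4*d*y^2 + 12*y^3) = d*(d + 6*y)/(d^2 - 5*d*y + 6*y^2)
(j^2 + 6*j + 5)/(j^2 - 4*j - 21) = (j^2 + 6*j + 5)/(j^2 - 4*j - 21)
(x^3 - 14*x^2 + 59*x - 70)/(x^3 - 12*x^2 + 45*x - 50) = (x - 7)/(x - 5)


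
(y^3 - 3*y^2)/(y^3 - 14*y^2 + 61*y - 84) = y^2/(y^2 - 11*y + 28)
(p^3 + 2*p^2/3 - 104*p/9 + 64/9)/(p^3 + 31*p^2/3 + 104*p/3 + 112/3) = (9*p^2 - 30*p + 16)/(3*(3*p^2 + 19*p + 28))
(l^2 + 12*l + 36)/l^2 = 1 + 12/l + 36/l^2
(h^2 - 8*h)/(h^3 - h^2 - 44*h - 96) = h/(h^2 + 7*h + 12)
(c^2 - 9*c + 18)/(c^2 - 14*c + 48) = (c - 3)/(c - 8)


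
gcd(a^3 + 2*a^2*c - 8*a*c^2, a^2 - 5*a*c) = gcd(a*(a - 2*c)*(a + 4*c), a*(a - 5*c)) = a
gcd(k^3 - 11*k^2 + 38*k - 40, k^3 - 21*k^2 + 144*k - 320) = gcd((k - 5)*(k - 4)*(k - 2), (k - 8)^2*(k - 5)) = k - 5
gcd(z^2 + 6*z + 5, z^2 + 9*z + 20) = z + 5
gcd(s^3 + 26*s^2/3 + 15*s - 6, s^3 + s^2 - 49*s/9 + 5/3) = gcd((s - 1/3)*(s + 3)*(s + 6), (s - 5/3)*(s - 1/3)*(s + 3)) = s^2 + 8*s/3 - 1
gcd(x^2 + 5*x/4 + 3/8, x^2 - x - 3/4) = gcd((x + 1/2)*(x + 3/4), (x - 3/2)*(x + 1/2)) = x + 1/2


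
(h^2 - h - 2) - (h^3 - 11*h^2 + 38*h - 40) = -h^3 + 12*h^2 - 39*h + 38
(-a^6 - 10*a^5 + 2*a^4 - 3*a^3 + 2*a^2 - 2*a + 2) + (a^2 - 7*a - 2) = -a^6 - 10*a^5 + 2*a^4 - 3*a^3 + 3*a^2 - 9*a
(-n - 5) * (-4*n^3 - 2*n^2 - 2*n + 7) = 4*n^4 + 22*n^3 + 12*n^2 + 3*n - 35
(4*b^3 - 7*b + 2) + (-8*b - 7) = 4*b^3 - 15*b - 5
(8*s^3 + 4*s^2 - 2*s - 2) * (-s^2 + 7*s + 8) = -8*s^5 + 52*s^4 + 94*s^3 + 20*s^2 - 30*s - 16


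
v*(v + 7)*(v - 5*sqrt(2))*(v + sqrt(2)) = v^4 - 4*sqrt(2)*v^3 + 7*v^3 - 28*sqrt(2)*v^2 - 10*v^2 - 70*v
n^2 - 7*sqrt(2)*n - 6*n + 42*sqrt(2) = (n - 6)*(n - 7*sqrt(2))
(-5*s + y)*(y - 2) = -5*s*y + 10*s + y^2 - 2*y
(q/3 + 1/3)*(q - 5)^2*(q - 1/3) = q^4/3 - 28*q^3/9 + 6*q^2 + 20*q/3 - 25/9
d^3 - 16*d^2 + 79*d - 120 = (d - 8)*(d - 5)*(d - 3)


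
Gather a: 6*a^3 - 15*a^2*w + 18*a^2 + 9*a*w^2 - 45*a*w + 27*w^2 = 6*a^3 + a^2*(18 - 15*w) + a*(9*w^2 - 45*w) + 27*w^2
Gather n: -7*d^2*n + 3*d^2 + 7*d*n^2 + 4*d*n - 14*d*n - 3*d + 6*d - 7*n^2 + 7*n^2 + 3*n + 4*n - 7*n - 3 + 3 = 3*d^2 + 7*d*n^2 + 3*d + n*(-7*d^2 - 10*d)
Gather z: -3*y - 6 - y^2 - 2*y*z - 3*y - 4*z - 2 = -y^2 - 6*y + z*(-2*y - 4) - 8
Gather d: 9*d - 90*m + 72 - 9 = 9*d - 90*m + 63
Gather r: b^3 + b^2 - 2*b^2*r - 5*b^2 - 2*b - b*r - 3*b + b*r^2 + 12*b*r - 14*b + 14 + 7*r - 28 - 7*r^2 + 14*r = b^3 - 4*b^2 - 19*b + r^2*(b - 7) + r*(-2*b^2 + 11*b + 21) - 14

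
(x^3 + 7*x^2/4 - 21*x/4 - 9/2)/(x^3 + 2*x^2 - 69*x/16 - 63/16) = 4*(x - 2)/(4*x - 7)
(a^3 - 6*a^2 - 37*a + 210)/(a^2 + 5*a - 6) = (a^2 - 12*a + 35)/(a - 1)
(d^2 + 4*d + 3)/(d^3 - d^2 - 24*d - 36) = (d + 1)/(d^2 - 4*d - 12)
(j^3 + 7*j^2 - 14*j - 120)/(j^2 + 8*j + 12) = (j^2 + j - 20)/(j + 2)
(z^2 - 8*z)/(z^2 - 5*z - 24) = z/(z + 3)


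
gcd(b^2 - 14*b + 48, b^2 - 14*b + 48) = b^2 - 14*b + 48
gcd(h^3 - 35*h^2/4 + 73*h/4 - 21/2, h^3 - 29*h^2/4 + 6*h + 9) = h - 6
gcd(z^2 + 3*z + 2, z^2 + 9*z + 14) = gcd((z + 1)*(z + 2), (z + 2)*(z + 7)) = z + 2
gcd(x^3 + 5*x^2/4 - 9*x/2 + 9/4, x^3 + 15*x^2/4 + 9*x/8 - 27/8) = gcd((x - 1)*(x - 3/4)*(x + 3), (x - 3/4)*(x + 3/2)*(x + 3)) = x^2 + 9*x/4 - 9/4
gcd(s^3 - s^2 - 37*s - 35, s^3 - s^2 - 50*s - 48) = s + 1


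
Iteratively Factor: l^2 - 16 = (l + 4)*(l - 4)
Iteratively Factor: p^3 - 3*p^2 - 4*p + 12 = (p - 2)*(p^2 - p - 6) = (p - 3)*(p - 2)*(p + 2)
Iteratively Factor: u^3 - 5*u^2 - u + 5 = (u - 5)*(u^2 - 1) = (u - 5)*(u - 1)*(u + 1)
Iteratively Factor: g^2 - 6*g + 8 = (g - 4)*(g - 2)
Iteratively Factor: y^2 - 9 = (y + 3)*(y - 3)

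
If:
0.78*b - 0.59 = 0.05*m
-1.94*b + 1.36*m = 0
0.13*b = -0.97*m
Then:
No Solution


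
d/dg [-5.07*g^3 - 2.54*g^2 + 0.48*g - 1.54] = -15.21*g^2 - 5.08*g + 0.48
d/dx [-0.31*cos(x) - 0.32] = 0.31*sin(x)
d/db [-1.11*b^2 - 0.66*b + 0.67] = -2.22*b - 0.66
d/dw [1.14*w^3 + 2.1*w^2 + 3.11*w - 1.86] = 3.42*w^2 + 4.2*w + 3.11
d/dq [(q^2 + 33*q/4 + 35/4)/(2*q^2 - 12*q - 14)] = 3*(-19*q^2 - 42*q - 7)/(8*(q^4 - 12*q^3 + 22*q^2 + 84*q + 49))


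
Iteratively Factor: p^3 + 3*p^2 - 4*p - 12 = (p + 2)*(p^2 + p - 6) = (p - 2)*(p + 2)*(p + 3)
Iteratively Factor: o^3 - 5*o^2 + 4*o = (o - 4)*(o^2 - o) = (o - 4)*(o - 1)*(o)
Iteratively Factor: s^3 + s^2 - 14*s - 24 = (s - 4)*(s^2 + 5*s + 6) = (s - 4)*(s + 3)*(s + 2)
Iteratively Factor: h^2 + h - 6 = (h - 2)*(h + 3)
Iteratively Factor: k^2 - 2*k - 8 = (k - 4)*(k + 2)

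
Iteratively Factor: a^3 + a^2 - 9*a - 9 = (a + 1)*(a^2 - 9) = (a + 1)*(a + 3)*(a - 3)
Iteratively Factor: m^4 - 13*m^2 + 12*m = (m - 1)*(m^3 + m^2 - 12*m) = (m - 1)*(m + 4)*(m^2 - 3*m) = m*(m - 1)*(m + 4)*(m - 3)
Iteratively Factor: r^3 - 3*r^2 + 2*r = (r - 2)*(r^2 - r) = r*(r - 2)*(r - 1)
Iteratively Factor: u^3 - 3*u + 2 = (u - 1)*(u^2 + u - 2) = (u - 1)*(u + 2)*(u - 1)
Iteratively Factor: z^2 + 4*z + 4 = (z + 2)*(z + 2)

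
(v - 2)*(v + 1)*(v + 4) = v^3 + 3*v^2 - 6*v - 8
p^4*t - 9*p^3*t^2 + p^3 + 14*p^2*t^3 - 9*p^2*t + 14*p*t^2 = p*(p - 7*t)*(p - 2*t)*(p*t + 1)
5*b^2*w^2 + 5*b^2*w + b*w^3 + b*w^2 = w*(5*b + w)*(b*w + b)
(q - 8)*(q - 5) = q^2 - 13*q + 40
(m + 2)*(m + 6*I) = m^2 + 2*m + 6*I*m + 12*I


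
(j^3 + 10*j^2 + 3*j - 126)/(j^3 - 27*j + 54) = (j + 7)/(j - 3)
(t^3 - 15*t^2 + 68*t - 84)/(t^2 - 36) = (t^2 - 9*t + 14)/(t + 6)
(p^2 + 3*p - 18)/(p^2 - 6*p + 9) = (p + 6)/(p - 3)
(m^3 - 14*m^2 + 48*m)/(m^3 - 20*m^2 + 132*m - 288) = m/(m - 6)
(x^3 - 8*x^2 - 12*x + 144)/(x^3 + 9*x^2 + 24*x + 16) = (x^2 - 12*x + 36)/(x^2 + 5*x + 4)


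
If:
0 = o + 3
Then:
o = -3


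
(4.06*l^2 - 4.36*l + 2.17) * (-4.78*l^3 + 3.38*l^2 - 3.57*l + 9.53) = -19.4068*l^5 + 34.5636*l^4 - 39.6036*l^3 + 61.5916*l^2 - 49.2977*l + 20.6801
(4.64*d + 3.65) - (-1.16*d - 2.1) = 5.8*d + 5.75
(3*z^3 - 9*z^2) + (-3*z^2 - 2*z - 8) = 3*z^3 - 12*z^2 - 2*z - 8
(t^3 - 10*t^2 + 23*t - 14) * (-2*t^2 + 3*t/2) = -2*t^5 + 43*t^4/2 - 61*t^3 + 125*t^2/2 - 21*t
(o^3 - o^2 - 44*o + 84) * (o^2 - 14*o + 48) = o^5 - 15*o^4 + 18*o^3 + 652*o^2 - 3288*o + 4032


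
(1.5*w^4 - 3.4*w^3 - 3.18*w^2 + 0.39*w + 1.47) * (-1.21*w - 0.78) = -1.815*w^5 + 2.944*w^4 + 6.4998*w^3 + 2.0085*w^2 - 2.0829*w - 1.1466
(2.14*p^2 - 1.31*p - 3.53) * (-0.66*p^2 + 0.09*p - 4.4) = -1.4124*p^4 + 1.0572*p^3 - 7.2041*p^2 + 5.4463*p + 15.532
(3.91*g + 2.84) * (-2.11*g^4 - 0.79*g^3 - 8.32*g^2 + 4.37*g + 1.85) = -8.2501*g^5 - 9.0813*g^4 - 34.7748*g^3 - 6.5421*g^2 + 19.6443*g + 5.254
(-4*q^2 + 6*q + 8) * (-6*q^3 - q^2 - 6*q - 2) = 24*q^5 - 32*q^4 - 30*q^3 - 36*q^2 - 60*q - 16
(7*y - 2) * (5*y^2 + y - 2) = 35*y^3 - 3*y^2 - 16*y + 4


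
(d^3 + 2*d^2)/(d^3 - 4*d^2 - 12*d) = d/(d - 6)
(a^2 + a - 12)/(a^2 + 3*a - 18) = (a + 4)/(a + 6)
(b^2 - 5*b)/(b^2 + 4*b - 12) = b*(b - 5)/(b^2 + 4*b - 12)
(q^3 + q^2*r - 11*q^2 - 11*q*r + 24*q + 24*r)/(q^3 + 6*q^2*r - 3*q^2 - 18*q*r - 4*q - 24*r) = (-q^3 - q^2*r + 11*q^2 + 11*q*r - 24*q - 24*r)/(-q^3 - 6*q^2*r + 3*q^2 + 18*q*r + 4*q + 24*r)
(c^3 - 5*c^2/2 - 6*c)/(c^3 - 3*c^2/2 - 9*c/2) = (c - 4)/(c - 3)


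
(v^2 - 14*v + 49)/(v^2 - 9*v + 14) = (v - 7)/(v - 2)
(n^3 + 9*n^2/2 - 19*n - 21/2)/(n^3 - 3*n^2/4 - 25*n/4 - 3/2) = 2*(2*n^2 + 15*n + 7)/(4*n^2 + 9*n + 2)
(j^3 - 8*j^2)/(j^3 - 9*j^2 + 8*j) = j/(j - 1)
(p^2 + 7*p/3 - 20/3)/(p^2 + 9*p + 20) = (p - 5/3)/(p + 5)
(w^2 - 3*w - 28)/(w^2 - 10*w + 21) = (w + 4)/(w - 3)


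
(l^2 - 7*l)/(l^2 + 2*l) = (l - 7)/(l + 2)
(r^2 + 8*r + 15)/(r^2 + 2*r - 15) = (r + 3)/(r - 3)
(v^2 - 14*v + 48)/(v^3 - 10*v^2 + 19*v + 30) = (v - 8)/(v^2 - 4*v - 5)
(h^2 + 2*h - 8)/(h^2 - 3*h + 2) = (h + 4)/(h - 1)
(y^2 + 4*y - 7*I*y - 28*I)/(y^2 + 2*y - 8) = (y - 7*I)/(y - 2)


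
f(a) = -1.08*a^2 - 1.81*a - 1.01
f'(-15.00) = 30.59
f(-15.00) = -216.86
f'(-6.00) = 11.15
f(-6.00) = -29.03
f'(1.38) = -4.79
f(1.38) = -5.56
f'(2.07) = -6.28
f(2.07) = -9.38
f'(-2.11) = 2.75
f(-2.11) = -2.00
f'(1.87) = -5.85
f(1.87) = -8.17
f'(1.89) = -5.89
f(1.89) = -8.29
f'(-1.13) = 0.63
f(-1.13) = -0.34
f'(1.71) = -5.50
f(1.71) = -7.26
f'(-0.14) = -1.51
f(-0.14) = -0.78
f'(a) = -2.16*a - 1.81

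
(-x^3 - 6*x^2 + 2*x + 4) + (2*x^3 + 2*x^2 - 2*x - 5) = x^3 - 4*x^2 - 1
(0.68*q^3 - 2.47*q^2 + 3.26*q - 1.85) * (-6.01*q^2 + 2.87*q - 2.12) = -4.0868*q^5 + 16.7963*q^4 - 28.1231*q^3 + 25.7111*q^2 - 12.2207*q + 3.922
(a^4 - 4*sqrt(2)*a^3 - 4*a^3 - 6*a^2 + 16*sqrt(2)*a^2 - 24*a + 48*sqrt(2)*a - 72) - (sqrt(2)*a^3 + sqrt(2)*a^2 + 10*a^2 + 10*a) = a^4 - 5*sqrt(2)*a^3 - 4*a^3 - 16*a^2 + 15*sqrt(2)*a^2 - 34*a + 48*sqrt(2)*a - 72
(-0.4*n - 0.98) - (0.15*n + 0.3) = -0.55*n - 1.28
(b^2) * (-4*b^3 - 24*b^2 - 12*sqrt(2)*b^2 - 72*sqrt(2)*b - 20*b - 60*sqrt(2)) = -4*b^5 - 24*b^4 - 12*sqrt(2)*b^4 - 72*sqrt(2)*b^3 - 20*b^3 - 60*sqrt(2)*b^2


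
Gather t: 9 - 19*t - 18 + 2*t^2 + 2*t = 2*t^2 - 17*t - 9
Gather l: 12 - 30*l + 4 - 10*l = 16 - 40*l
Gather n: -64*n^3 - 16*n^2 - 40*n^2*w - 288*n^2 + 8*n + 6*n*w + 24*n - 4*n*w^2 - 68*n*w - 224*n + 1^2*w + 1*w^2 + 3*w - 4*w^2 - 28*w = -64*n^3 + n^2*(-40*w - 304) + n*(-4*w^2 - 62*w - 192) - 3*w^2 - 24*w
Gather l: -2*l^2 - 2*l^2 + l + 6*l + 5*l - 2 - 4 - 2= -4*l^2 + 12*l - 8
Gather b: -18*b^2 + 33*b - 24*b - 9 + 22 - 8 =-18*b^2 + 9*b + 5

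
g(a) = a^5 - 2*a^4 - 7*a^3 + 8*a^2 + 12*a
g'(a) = 5*a^4 - 8*a^3 - 21*a^2 + 16*a + 12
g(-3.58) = -535.82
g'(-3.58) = 873.94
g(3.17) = 13.59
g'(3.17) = 101.75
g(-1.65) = 6.37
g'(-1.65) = 1.42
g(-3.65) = -599.64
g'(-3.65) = 950.29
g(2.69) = -9.96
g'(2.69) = 9.17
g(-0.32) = -2.82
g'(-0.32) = 5.04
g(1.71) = 6.43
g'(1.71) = -19.30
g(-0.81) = -1.96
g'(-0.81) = -8.33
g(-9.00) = -66528.00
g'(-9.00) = 36804.00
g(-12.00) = -277200.00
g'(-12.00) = 114300.00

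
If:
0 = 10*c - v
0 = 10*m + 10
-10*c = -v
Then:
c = v/10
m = -1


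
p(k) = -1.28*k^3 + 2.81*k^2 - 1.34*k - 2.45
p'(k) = -3.84*k^2 + 5.62*k - 1.34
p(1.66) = -2.79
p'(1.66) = -2.59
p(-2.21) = 28.05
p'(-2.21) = -32.52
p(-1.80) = 16.53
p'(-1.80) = -23.90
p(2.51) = -8.35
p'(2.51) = -11.43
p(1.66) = -2.79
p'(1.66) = -2.59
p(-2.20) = 27.73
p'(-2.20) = -32.29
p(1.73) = -2.99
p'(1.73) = -3.11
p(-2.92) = 57.29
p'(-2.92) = -50.49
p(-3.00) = 61.42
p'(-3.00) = -52.76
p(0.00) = -2.45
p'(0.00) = -1.34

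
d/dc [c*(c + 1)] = 2*c + 1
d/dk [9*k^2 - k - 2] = 18*k - 1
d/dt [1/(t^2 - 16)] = -2*t/(t^2 - 16)^2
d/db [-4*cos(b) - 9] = 4*sin(b)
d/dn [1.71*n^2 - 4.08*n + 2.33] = 3.42*n - 4.08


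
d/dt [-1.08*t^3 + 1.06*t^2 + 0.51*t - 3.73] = -3.24*t^2 + 2.12*t + 0.51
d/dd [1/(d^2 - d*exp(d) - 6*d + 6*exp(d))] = (d*exp(d) - 2*d - 5*exp(d) + 6)/(d^2 - d*exp(d) - 6*d + 6*exp(d))^2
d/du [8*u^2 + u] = 16*u + 1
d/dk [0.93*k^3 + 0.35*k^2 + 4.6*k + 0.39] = 2.79*k^2 + 0.7*k + 4.6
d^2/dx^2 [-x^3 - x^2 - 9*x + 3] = -6*x - 2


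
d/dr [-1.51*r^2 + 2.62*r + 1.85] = 2.62 - 3.02*r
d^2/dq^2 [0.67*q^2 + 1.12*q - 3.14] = 1.34000000000000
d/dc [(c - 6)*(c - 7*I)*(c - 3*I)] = 3*c^2 + c*(-12 - 20*I) - 21 + 60*I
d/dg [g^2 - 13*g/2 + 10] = 2*g - 13/2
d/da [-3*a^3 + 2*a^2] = a*(4 - 9*a)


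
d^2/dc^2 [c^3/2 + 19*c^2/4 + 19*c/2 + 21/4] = 3*c + 19/2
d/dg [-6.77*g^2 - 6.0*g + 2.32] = -13.54*g - 6.0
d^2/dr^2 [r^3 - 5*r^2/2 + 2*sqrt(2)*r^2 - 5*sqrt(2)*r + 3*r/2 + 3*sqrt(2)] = 6*r - 5 + 4*sqrt(2)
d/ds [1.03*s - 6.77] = 1.03000000000000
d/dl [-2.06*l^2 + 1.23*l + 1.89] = 1.23 - 4.12*l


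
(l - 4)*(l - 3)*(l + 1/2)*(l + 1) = l^4 - 11*l^3/2 + 2*l^2 + 29*l/2 + 6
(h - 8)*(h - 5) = h^2 - 13*h + 40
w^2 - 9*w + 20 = (w - 5)*(w - 4)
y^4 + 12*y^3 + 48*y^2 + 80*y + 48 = (y + 2)^3*(y + 6)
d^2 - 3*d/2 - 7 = (d - 7/2)*(d + 2)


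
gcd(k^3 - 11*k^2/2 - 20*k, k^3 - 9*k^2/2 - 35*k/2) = k^2 + 5*k/2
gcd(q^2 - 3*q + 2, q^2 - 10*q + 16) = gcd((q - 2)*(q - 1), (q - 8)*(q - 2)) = q - 2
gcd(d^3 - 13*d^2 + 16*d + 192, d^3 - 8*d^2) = d - 8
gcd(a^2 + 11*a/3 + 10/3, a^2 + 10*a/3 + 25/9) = a + 5/3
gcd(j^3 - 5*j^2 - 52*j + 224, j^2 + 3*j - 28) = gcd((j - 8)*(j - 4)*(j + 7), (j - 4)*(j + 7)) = j^2 + 3*j - 28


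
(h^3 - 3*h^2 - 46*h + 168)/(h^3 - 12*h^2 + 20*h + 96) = (h^2 + 3*h - 28)/(h^2 - 6*h - 16)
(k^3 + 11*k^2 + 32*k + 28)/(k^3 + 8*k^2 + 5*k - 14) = (k + 2)/(k - 1)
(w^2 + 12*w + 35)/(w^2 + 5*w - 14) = (w + 5)/(w - 2)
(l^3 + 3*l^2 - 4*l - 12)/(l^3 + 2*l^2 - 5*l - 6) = (l + 2)/(l + 1)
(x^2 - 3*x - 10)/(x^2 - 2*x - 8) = (x - 5)/(x - 4)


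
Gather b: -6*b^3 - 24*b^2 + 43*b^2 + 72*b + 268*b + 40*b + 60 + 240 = -6*b^3 + 19*b^2 + 380*b + 300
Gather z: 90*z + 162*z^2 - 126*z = 162*z^2 - 36*z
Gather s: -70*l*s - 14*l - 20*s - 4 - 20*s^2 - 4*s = -14*l - 20*s^2 + s*(-70*l - 24) - 4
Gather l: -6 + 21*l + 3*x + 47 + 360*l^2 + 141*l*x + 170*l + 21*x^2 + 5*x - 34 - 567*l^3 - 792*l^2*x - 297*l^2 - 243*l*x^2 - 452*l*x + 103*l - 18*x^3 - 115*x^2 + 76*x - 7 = -567*l^3 + l^2*(63 - 792*x) + l*(-243*x^2 - 311*x + 294) - 18*x^3 - 94*x^2 + 84*x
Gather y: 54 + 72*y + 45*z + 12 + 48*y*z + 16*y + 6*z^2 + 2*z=y*(48*z + 88) + 6*z^2 + 47*z + 66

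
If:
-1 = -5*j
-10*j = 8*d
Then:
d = -1/4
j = 1/5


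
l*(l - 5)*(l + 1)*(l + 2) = l^4 - 2*l^3 - 13*l^2 - 10*l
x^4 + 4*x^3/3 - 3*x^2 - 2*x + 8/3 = (x - 1)^2*(x + 4/3)*(x + 2)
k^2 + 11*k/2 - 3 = (k - 1/2)*(k + 6)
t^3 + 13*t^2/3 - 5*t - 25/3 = (t - 5/3)*(t + 1)*(t + 5)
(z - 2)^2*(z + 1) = z^3 - 3*z^2 + 4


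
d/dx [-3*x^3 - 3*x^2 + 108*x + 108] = -9*x^2 - 6*x + 108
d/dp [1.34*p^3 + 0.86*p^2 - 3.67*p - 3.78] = 4.02*p^2 + 1.72*p - 3.67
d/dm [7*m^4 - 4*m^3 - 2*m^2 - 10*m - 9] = 28*m^3 - 12*m^2 - 4*m - 10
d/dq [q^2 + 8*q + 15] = 2*q + 8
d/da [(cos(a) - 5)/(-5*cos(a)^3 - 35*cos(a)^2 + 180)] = (137*cos(a)/2 + 4*cos(2*a) - cos(3*a)/2 - 32)*sin(a)/(5*(cos(a)^3 + 7*cos(a)^2 - 36)^2)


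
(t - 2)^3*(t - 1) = t^4 - 7*t^3 + 18*t^2 - 20*t + 8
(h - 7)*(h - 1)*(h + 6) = h^3 - 2*h^2 - 41*h + 42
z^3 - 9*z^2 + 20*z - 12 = (z - 6)*(z - 2)*(z - 1)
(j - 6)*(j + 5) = j^2 - j - 30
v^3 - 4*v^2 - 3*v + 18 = (v - 3)^2*(v + 2)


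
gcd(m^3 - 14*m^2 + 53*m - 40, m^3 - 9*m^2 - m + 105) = m - 5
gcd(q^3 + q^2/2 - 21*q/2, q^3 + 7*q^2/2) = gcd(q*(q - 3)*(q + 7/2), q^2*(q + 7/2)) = q^2 + 7*q/2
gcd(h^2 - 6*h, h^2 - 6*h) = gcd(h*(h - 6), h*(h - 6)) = h^2 - 6*h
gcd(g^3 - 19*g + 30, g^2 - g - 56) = 1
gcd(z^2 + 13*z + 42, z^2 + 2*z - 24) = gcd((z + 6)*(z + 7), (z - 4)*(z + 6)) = z + 6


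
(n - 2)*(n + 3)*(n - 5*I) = n^3 + n^2 - 5*I*n^2 - 6*n - 5*I*n + 30*I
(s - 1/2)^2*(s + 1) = s^3 - 3*s/4 + 1/4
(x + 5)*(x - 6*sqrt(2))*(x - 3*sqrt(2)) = x^3 - 9*sqrt(2)*x^2 + 5*x^2 - 45*sqrt(2)*x + 36*x + 180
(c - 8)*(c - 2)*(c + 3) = c^3 - 7*c^2 - 14*c + 48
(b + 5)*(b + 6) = b^2 + 11*b + 30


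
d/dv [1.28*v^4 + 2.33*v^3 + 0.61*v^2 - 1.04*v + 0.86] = 5.12*v^3 + 6.99*v^2 + 1.22*v - 1.04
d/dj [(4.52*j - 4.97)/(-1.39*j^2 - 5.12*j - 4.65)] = (6.2828*j^2 - 13.8166*j - 46.4644)/(1.9321*j^4 + 14.2336*j^3 + 39.1414*j^2 + 47.616*j + 21.6225)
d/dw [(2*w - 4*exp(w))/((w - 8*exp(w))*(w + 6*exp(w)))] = 2*(-w^2 + 96*w*exp(2*w) + 4*w*exp(w) - 96*exp(3*w) - 52*exp(2*w))/(w^4 - 4*w^3*exp(w) - 92*w^2*exp(2*w) + 192*w*exp(3*w) + 2304*exp(4*w))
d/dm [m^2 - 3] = 2*m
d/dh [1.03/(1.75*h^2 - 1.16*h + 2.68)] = (1.1948 - 3.605*h)/(1.75*h^2 - 1.16*h + 2.68)^2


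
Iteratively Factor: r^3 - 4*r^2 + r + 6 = (r - 2)*(r^2 - 2*r - 3) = (r - 2)*(r + 1)*(r - 3)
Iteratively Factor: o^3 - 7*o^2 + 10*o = (o - 5)*(o^2 - 2*o) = o*(o - 5)*(o - 2)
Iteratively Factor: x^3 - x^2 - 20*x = (x - 5)*(x^2 + 4*x) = x*(x - 5)*(x + 4)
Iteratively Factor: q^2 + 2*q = (q)*(q + 2)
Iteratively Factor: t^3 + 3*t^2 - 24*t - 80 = (t - 5)*(t^2 + 8*t + 16) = (t - 5)*(t + 4)*(t + 4)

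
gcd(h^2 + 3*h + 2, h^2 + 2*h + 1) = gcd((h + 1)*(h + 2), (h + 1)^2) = h + 1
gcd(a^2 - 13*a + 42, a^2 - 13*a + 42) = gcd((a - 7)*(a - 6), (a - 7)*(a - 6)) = a^2 - 13*a + 42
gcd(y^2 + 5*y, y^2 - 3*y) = y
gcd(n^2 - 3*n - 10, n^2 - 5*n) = n - 5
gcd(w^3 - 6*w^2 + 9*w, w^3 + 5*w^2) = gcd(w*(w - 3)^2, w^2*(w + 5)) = w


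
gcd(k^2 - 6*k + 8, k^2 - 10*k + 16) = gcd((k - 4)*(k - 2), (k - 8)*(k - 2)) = k - 2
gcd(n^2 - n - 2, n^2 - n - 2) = n^2 - n - 2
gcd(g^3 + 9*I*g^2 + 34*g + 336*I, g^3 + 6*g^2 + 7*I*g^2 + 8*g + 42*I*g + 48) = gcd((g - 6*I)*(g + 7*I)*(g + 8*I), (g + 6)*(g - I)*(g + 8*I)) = g + 8*I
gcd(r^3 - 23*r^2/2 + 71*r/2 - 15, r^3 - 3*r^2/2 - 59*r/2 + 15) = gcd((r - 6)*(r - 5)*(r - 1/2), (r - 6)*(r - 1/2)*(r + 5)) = r^2 - 13*r/2 + 3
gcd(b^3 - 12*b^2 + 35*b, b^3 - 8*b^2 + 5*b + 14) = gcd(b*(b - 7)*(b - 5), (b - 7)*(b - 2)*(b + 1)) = b - 7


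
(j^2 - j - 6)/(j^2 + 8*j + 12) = (j - 3)/(j + 6)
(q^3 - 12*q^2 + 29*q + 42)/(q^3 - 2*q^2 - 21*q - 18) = (q - 7)/(q + 3)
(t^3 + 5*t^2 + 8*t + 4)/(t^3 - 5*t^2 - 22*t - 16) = (t + 2)/(t - 8)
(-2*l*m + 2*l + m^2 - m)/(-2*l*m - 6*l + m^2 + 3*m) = (m - 1)/(m + 3)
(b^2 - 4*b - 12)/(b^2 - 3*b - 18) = (b + 2)/(b + 3)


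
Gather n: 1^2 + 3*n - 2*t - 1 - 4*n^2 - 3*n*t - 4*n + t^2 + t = -4*n^2 + n*(-3*t - 1) + t^2 - t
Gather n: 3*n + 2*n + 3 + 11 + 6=5*n + 20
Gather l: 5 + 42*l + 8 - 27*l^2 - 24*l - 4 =-27*l^2 + 18*l + 9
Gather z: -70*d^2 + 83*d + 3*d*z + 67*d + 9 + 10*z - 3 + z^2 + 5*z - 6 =-70*d^2 + 150*d + z^2 + z*(3*d + 15)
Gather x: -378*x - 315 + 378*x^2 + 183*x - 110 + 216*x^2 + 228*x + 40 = 594*x^2 + 33*x - 385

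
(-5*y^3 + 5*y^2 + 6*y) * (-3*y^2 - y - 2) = 15*y^5 - 10*y^4 - 13*y^3 - 16*y^2 - 12*y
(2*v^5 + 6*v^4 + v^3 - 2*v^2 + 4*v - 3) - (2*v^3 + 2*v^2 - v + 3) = 2*v^5 + 6*v^4 - v^3 - 4*v^2 + 5*v - 6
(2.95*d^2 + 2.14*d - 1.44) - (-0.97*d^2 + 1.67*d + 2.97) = 3.92*d^2 + 0.47*d - 4.41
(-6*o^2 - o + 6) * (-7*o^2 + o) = 42*o^4 + o^3 - 43*o^2 + 6*o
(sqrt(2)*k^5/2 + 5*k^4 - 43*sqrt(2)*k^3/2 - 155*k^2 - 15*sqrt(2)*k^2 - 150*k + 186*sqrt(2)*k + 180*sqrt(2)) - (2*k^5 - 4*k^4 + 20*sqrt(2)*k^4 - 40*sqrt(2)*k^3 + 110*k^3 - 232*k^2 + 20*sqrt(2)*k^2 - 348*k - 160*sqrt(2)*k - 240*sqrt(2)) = -2*k^5 + sqrt(2)*k^5/2 - 20*sqrt(2)*k^4 + 9*k^4 - 110*k^3 + 37*sqrt(2)*k^3/2 - 35*sqrt(2)*k^2 + 77*k^2 + 198*k + 346*sqrt(2)*k + 420*sqrt(2)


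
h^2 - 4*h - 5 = (h - 5)*(h + 1)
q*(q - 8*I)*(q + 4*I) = q^3 - 4*I*q^2 + 32*q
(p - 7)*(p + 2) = p^2 - 5*p - 14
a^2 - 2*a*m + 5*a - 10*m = (a + 5)*(a - 2*m)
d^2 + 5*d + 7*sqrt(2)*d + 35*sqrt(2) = (d + 5)*(d + 7*sqrt(2))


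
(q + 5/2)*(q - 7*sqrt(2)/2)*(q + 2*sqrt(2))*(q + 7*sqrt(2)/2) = q^4 + 5*q^3/2 + 2*sqrt(2)*q^3 - 49*q^2/2 + 5*sqrt(2)*q^2 - 49*sqrt(2)*q - 245*q/4 - 245*sqrt(2)/2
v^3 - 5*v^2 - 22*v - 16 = (v - 8)*(v + 1)*(v + 2)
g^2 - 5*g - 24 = (g - 8)*(g + 3)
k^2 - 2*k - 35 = (k - 7)*(k + 5)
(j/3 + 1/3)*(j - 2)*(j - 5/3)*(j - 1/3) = j^4/3 - j^3 + 5*j^2/27 + 31*j/27 - 10/27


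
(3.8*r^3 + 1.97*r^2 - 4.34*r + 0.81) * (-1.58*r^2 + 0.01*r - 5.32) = -6.004*r^5 - 3.0746*r^4 - 13.3391*r^3 - 11.8036*r^2 + 23.0969*r - 4.3092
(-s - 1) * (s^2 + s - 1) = -s^3 - 2*s^2 + 1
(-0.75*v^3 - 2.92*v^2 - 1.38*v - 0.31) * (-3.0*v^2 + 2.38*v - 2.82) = 2.25*v^5 + 6.975*v^4 - 0.6946*v^3 + 5.88*v^2 + 3.1538*v + 0.8742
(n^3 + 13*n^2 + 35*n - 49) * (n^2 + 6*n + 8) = n^5 + 19*n^4 + 121*n^3 + 265*n^2 - 14*n - 392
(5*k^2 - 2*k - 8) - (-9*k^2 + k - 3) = 14*k^2 - 3*k - 5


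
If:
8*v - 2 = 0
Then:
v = 1/4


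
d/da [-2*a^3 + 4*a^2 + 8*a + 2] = -6*a^2 + 8*a + 8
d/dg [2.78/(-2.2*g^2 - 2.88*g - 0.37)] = (12.232*g + 8.0064)/(2.2*g^2 + 2.88*g + 0.37)^2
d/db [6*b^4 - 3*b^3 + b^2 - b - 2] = 24*b^3 - 9*b^2 + 2*b - 1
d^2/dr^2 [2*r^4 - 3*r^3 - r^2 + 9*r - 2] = 24*r^2 - 18*r - 2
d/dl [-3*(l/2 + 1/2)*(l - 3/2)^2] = -9*l^2/2 + 6*l + 9/8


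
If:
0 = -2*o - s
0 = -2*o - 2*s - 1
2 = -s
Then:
No Solution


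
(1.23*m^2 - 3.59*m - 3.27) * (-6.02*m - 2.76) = -7.4046*m^3 + 18.217*m^2 + 29.5938*m + 9.0252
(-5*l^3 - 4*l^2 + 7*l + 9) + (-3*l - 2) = -5*l^3 - 4*l^2 + 4*l + 7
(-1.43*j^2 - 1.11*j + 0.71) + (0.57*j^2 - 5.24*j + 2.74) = -0.86*j^2 - 6.35*j + 3.45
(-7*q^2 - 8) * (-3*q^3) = 21*q^5 + 24*q^3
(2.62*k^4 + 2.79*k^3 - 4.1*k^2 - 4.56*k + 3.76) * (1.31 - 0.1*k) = -0.262*k^5 + 3.1532*k^4 + 4.0649*k^3 - 4.915*k^2 - 6.3496*k + 4.9256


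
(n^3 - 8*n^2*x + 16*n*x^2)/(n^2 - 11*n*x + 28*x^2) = n*(-n + 4*x)/(-n + 7*x)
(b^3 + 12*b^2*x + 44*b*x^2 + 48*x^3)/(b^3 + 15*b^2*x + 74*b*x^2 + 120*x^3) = (b + 2*x)/(b + 5*x)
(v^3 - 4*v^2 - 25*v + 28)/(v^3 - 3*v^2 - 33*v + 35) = (v + 4)/(v + 5)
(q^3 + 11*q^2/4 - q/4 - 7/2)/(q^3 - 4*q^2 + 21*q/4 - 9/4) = (4*q^2 + 15*q + 14)/(4*q^2 - 12*q + 9)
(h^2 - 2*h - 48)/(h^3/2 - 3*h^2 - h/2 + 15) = 2*(h^2 - 2*h - 48)/(h^3 - 6*h^2 - h + 30)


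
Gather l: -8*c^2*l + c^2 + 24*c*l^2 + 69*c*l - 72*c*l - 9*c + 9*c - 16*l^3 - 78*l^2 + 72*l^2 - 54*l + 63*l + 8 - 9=c^2 - 16*l^3 + l^2*(24*c - 6) + l*(-8*c^2 - 3*c + 9) - 1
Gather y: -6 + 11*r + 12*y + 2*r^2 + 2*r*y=2*r^2 + 11*r + y*(2*r + 12) - 6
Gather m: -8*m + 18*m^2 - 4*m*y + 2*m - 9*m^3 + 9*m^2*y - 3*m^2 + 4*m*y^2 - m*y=-9*m^3 + m^2*(9*y + 15) + m*(4*y^2 - 5*y - 6)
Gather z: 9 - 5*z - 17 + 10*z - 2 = 5*z - 10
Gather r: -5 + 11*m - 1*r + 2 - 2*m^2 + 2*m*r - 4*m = -2*m^2 + 7*m + r*(2*m - 1) - 3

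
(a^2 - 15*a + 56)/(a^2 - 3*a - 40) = (a - 7)/(a + 5)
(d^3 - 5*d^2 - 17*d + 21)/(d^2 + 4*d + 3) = (d^2 - 8*d + 7)/(d + 1)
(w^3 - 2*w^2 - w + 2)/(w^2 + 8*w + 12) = (w^3 - 2*w^2 - w + 2)/(w^2 + 8*w + 12)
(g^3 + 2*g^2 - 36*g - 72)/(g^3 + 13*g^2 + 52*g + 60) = (g - 6)/(g + 5)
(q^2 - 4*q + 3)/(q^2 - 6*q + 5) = (q - 3)/(q - 5)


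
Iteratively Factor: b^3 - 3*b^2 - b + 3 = (b - 1)*(b^2 - 2*b - 3) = (b - 3)*(b - 1)*(b + 1)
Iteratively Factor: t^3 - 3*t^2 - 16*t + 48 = (t - 4)*(t^2 + t - 12) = (t - 4)*(t - 3)*(t + 4)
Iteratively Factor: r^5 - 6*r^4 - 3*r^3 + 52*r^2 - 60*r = (r - 2)*(r^4 - 4*r^3 - 11*r^2 + 30*r) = (r - 2)*(r + 3)*(r^3 - 7*r^2 + 10*r) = r*(r - 2)*(r + 3)*(r^2 - 7*r + 10) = r*(r - 5)*(r - 2)*(r + 3)*(r - 2)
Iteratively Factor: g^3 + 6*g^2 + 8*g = (g)*(g^2 + 6*g + 8) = g*(g + 2)*(g + 4)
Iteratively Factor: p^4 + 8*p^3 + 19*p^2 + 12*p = (p + 4)*(p^3 + 4*p^2 + 3*p) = p*(p + 4)*(p^2 + 4*p + 3) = p*(p + 1)*(p + 4)*(p + 3)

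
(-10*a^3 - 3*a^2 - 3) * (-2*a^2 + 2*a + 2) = 20*a^5 - 14*a^4 - 26*a^3 - 6*a - 6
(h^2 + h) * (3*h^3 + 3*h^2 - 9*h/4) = 3*h^5 + 6*h^4 + 3*h^3/4 - 9*h^2/4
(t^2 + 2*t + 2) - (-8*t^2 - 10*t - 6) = 9*t^2 + 12*t + 8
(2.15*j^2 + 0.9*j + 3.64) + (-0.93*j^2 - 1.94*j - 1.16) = 1.22*j^2 - 1.04*j + 2.48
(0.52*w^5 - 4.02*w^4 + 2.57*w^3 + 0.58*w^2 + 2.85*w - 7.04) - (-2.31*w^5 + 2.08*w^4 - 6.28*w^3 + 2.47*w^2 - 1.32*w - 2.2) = 2.83*w^5 - 6.1*w^4 + 8.85*w^3 - 1.89*w^2 + 4.17*w - 4.84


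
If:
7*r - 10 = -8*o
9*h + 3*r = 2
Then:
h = 2/9 - r/3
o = 5/4 - 7*r/8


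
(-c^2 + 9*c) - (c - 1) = -c^2 + 8*c + 1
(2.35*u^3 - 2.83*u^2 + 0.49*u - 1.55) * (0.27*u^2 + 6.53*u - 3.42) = 0.6345*u^5 + 14.5814*u^4 - 26.3846*u^3 + 12.4598*u^2 - 11.7973*u + 5.301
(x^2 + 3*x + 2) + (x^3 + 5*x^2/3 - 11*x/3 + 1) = x^3 + 8*x^2/3 - 2*x/3 + 3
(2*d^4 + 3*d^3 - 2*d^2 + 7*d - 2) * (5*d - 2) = 10*d^5 + 11*d^4 - 16*d^3 + 39*d^2 - 24*d + 4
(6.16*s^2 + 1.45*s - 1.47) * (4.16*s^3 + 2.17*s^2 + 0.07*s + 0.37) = 25.6256*s^5 + 19.3992*s^4 - 2.5375*s^3 - 0.8092*s^2 + 0.4336*s - 0.5439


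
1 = 1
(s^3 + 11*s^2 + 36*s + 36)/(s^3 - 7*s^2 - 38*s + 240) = (s^2 + 5*s + 6)/(s^2 - 13*s + 40)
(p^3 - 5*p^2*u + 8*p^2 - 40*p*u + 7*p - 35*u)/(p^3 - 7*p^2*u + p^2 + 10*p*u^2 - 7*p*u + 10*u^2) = (p + 7)/(p - 2*u)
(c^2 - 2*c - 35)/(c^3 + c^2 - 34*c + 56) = (c^2 - 2*c - 35)/(c^3 + c^2 - 34*c + 56)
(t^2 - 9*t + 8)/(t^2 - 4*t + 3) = (t - 8)/(t - 3)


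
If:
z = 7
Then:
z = 7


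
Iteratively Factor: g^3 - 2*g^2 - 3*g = (g)*(g^2 - 2*g - 3) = g*(g - 3)*(g + 1)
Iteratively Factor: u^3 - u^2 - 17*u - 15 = (u + 3)*(u^2 - 4*u - 5) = (u - 5)*(u + 3)*(u + 1)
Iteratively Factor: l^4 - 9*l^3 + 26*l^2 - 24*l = (l - 2)*(l^3 - 7*l^2 + 12*l) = (l - 4)*(l - 2)*(l^2 - 3*l) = l*(l - 4)*(l - 2)*(l - 3)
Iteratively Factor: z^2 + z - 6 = (z + 3)*(z - 2)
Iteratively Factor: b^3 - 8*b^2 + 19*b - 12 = (b - 1)*(b^2 - 7*b + 12) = (b - 3)*(b - 1)*(b - 4)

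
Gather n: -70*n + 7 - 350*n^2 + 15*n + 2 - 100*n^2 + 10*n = -450*n^2 - 45*n + 9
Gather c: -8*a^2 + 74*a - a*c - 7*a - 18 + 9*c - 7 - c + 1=-8*a^2 + 67*a + c*(8 - a) - 24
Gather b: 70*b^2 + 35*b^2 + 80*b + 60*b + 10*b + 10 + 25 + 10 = 105*b^2 + 150*b + 45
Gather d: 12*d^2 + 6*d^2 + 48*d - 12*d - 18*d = 18*d^2 + 18*d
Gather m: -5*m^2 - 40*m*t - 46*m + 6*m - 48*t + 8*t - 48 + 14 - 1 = -5*m^2 + m*(-40*t - 40) - 40*t - 35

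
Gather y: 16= 16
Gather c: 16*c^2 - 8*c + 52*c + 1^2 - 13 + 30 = 16*c^2 + 44*c + 18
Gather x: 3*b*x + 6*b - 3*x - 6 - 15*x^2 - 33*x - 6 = 6*b - 15*x^2 + x*(3*b - 36) - 12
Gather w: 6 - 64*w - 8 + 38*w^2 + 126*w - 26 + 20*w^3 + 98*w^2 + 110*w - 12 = 20*w^3 + 136*w^2 + 172*w - 40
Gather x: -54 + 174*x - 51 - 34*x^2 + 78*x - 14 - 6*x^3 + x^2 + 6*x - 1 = -6*x^3 - 33*x^2 + 258*x - 120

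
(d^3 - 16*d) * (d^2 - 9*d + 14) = d^5 - 9*d^4 - 2*d^3 + 144*d^2 - 224*d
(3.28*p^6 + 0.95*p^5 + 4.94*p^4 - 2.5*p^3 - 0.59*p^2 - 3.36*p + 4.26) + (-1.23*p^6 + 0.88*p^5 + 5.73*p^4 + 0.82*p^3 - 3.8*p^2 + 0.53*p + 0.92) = 2.05*p^6 + 1.83*p^5 + 10.67*p^4 - 1.68*p^3 - 4.39*p^2 - 2.83*p + 5.18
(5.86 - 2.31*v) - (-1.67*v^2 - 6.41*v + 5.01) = 1.67*v^2 + 4.1*v + 0.850000000000001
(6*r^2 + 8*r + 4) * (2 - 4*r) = -24*r^3 - 20*r^2 + 8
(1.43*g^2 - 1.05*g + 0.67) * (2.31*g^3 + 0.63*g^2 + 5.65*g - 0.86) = 3.3033*g^5 - 1.5246*g^4 + 8.9657*g^3 - 6.7402*g^2 + 4.6885*g - 0.5762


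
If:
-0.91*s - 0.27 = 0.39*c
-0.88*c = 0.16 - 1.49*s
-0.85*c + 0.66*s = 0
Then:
No Solution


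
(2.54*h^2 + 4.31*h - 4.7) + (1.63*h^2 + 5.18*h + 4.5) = 4.17*h^2 + 9.49*h - 0.2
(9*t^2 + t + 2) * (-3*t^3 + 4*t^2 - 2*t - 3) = -27*t^5 + 33*t^4 - 20*t^3 - 21*t^2 - 7*t - 6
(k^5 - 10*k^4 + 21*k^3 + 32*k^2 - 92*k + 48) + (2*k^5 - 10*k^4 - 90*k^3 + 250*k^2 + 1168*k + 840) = 3*k^5 - 20*k^4 - 69*k^3 + 282*k^2 + 1076*k + 888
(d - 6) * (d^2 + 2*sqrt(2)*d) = d^3 - 6*d^2 + 2*sqrt(2)*d^2 - 12*sqrt(2)*d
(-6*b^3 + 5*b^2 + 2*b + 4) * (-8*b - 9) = 48*b^4 + 14*b^3 - 61*b^2 - 50*b - 36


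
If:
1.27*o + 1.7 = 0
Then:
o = -1.34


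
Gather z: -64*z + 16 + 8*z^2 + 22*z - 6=8*z^2 - 42*z + 10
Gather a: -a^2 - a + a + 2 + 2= 4 - a^2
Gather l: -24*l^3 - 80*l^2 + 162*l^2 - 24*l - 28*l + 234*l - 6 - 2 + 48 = -24*l^3 + 82*l^2 + 182*l + 40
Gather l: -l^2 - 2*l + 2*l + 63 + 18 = 81 - l^2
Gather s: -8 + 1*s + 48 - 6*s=40 - 5*s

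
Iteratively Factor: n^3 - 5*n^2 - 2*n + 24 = (n - 4)*(n^2 - n - 6) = (n - 4)*(n - 3)*(n + 2)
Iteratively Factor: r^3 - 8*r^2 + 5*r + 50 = (r + 2)*(r^2 - 10*r + 25) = (r - 5)*(r + 2)*(r - 5)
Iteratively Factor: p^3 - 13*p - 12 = (p - 4)*(p^2 + 4*p + 3) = (p - 4)*(p + 3)*(p + 1)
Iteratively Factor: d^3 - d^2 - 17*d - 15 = (d + 3)*(d^2 - 4*d - 5) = (d + 1)*(d + 3)*(d - 5)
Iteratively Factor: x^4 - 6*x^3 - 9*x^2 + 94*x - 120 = (x - 3)*(x^3 - 3*x^2 - 18*x + 40) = (x - 3)*(x + 4)*(x^2 - 7*x + 10) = (x - 5)*(x - 3)*(x + 4)*(x - 2)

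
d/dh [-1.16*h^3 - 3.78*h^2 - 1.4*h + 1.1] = -3.48*h^2 - 7.56*h - 1.4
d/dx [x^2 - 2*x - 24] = 2*x - 2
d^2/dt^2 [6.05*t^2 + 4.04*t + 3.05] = 12.1000000000000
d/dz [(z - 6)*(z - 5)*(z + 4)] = 3*z^2 - 14*z - 14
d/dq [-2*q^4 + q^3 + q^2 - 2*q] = -8*q^3 + 3*q^2 + 2*q - 2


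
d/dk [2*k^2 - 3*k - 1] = 4*k - 3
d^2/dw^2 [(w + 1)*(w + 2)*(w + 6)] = 6*w + 18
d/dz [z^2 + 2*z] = 2*z + 2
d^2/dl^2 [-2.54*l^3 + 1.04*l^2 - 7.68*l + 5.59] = 2.08 - 15.24*l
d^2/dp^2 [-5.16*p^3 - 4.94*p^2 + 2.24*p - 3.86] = -30.96*p - 9.88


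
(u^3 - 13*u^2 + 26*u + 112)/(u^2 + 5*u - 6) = (u^3 - 13*u^2 + 26*u + 112)/(u^2 + 5*u - 6)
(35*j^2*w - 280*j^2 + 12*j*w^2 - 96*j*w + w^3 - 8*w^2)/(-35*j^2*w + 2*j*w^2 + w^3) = (5*j*w - 40*j + w^2 - 8*w)/(w*(-5*j + w))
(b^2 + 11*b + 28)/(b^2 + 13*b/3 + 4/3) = 3*(b + 7)/(3*b + 1)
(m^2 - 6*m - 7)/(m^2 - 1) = (m - 7)/(m - 1)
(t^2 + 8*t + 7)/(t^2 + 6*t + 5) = (t + 7)/(t + 5)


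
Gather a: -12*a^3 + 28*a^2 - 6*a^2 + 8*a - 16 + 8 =-12*a^3 + 22*a^2 + 8*a - 8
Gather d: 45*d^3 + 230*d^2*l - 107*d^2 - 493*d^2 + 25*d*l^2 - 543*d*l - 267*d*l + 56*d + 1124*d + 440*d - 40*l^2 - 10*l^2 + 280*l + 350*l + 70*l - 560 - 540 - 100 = 45*d^3 + d^2*(230*l - 600) + d*(25*l^2 - 810*l + 1620) - 50*l^2 + 700*l - 1200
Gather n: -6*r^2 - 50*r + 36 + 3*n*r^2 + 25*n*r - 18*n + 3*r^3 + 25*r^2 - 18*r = n*(3*r^2 + 25*r - 18) + 3*r^3 + 19*r^2 - 68*r + 36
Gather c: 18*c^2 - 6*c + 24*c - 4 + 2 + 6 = 18*c^2 + 18*c + 4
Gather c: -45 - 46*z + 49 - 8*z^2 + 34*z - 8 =-8*z^2 - 12*z - 4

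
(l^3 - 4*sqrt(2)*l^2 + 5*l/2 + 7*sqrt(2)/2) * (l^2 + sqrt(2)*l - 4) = l^5 - 3*sqrt(2)*l^4 - 19*l^3/2 + 22*sqrt(2)*l^2 - 3*l - 14*sqrt(2)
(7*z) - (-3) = 7*z + 3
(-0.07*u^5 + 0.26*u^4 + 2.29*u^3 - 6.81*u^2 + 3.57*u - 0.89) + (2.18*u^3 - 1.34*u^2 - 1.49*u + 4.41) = -0.07*u^5 + 0.26*u^4 + 4.47*u^3 - 8.15*u^2 + 2.08*u + 3.52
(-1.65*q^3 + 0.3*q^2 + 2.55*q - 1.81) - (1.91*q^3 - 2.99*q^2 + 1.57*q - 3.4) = -3.56*q^3 + 3.29*q^2 + 0.98*q + 1.59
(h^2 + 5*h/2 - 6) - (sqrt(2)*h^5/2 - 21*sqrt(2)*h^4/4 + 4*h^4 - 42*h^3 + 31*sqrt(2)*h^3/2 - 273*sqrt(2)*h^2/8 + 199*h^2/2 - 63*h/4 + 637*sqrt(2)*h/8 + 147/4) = -sqrt(2)*h^5/2 - 4*h^4 + 21*sqrt(2)*h^4/4 - 31*sqrt(2)*h^3/2 + 42*h^3 - 197*h^2/2 + 273*sqrt(2)*h^2/8 - 637*sqrt(2)*h/8 + 73*h/4 - 171/4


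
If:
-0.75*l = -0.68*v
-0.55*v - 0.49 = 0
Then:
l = -0.81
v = -0.89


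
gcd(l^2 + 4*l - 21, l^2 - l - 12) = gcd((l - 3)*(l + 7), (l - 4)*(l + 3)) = 1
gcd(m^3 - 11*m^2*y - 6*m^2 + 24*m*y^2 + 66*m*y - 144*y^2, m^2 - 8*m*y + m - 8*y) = -m + 8*y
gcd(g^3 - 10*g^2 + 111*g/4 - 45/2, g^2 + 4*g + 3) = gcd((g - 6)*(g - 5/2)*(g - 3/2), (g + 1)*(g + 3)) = 1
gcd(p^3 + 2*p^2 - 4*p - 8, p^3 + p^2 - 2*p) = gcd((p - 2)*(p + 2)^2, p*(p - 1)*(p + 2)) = p + 2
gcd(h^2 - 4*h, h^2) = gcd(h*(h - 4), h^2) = h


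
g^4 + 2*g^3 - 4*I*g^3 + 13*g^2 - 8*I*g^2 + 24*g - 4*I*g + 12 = (g - 6*I)*(g + 2*I)*(-I*g - I)*(I*g + I)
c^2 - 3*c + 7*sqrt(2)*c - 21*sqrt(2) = (c - 3)*(c + 7*sqrt(2))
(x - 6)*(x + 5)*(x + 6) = x^3 + 5*x^2 - 36*x - 180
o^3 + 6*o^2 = o^2*(o + 6)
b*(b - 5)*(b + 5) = b^3 - 25*b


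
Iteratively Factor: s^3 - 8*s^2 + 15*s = (s - 3)*(s^2 - 5*s) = s*(s - 3)*(s - 5)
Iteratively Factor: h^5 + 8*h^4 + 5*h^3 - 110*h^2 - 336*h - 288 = (h + 3)*(h^4 + 5*h^3 - 10*h^2 - 80*h - 96) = (h + 2)*(h + 3)*(h^3 + 3*h^2 - 16*h - 48) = (h + 2)*(h + 3)^2*(h^2 - 16) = (h - 4)*(h + 2)*(h + 3)^2*(h + 4)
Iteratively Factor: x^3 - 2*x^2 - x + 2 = (x - 2)*(x^2 - 1) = (x - 2)*(x - 1)*(x + 1)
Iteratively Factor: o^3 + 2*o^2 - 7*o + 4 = (o - 1)*(o^2 + 3*o - 4) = (o - 1)^2*(o + 4)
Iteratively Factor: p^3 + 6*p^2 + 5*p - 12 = (p - 1)*(p^2 + 7*p + 12) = (p - 1)*(p + 3)*(p + 4)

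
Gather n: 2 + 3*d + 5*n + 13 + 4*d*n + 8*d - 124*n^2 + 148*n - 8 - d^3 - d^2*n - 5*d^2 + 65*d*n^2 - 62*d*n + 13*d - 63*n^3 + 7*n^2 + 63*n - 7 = -d^3 - 5*d^2 + 24*d - 63*n^3 + n^2*(65*d - 117) + n*(-d^2 - 58*d + 216)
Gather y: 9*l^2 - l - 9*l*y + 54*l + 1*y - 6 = 9*l^2 + 53*l + y*(1 - 9*l) - 6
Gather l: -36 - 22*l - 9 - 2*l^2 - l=-2*l^2 - 23*l - 45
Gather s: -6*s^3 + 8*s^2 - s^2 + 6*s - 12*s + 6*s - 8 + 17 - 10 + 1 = -6*s^3 + 7*s^2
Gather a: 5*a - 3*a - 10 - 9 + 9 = 2*a - 10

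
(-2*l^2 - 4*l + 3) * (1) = -2*l^2 - 4*l + 3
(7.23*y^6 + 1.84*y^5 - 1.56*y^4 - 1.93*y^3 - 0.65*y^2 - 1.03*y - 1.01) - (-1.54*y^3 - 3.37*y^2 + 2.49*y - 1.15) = 7.23*y^6 + 1.84*y^5 - 1.56*y^4 - 0.39*y^3 + 2.72*y^2 - 3.52*y + 0.14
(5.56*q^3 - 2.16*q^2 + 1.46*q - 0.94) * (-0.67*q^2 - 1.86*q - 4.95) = -3.7252*q^5 - 8.8944*q^4 - 24.4826*q^3 + 8.6062*q^2 - 5.4786*q + 4.653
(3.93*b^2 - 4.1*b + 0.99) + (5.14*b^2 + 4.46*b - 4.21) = 9.07*b^2 + 0.36*b - 3.22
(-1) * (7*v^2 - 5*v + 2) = -7*v^2 + 5*v - 2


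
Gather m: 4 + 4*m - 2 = 4*m + 2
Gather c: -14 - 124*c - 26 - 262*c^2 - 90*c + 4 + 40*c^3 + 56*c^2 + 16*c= 40*c^3 - 206*c^2 - 198*c - 36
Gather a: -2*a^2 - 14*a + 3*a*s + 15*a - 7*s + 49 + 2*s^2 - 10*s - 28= -2*a^2 + a*(3*s + 1) + 2*s^2 - 17*s + 21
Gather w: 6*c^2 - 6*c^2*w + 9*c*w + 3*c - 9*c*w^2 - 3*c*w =6*c^2 - 9*c*w^2 + 3*c + w*(-6*c^2 + 6*c)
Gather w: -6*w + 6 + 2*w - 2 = 4 - 4*w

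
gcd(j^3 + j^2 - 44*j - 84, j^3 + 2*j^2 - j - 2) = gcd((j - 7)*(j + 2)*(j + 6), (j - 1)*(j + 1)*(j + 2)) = j + 2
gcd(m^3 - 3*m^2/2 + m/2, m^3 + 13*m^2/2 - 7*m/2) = m^2 - m/2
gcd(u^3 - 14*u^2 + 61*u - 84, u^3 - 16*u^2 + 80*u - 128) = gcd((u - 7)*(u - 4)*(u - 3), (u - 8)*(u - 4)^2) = u - 4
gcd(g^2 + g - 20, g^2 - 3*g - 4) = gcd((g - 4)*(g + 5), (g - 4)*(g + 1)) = g - 4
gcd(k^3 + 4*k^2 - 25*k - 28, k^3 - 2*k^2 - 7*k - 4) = k^2 - 3*k - 4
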